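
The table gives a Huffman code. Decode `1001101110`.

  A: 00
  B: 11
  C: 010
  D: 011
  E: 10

Read left to right; each codeword is recognised as soon as it completes (prefix code):
  10→E | 011→D | 011→D | 10→E
Decoded message: EDDE

EDDE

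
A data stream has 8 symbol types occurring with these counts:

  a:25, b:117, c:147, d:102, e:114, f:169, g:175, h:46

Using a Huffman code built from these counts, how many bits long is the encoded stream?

Build the Huffman tree bottom-up:
combine a(25), h(46) → 71
combine 71, d(102) → 173
combine e(114), b(117) → 231
combine c(147), f(169) → 316
combine 173, g(175) → 348
combine 231, 316 → 547
combine 348, 547 → 895
The encoded length is the sum of every internal node's weight: 71 + 173 + 231 + 316 + 348 + 547 + 895 = 2581 bits.

2581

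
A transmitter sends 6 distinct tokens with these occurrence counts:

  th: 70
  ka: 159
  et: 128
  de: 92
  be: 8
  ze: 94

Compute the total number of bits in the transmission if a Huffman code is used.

1350

Greedily combine the two least-frequent nodes:
merge be(8) and th(70): 78
merge 78 and de(92): 170
merge ze(94) and et(128): 222
merge ka(159) and 170: 329
merge 222 and 329: 551
The encoded length is the sum of every internal node's weight: 78 + 170 + 222 + 329 + 551 = 1350 bits.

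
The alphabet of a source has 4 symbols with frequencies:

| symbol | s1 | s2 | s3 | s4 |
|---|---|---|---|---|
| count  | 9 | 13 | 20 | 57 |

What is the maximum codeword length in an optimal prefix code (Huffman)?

Merge the two lowest-weight nodes at each step:
s1(9) + s2(13) → 22
s3(20) + 22 → 42
42 + s4(57) → 99
The first pair merged (s1, s2) ends up deepest, at depth 3.

3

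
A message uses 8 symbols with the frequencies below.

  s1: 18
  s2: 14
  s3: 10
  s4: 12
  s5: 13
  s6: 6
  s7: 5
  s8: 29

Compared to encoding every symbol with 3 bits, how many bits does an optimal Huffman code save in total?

Fixed-length: 3 bits × 107 symbols = 321 bits.
Huffman merges:
combine s7(5), s6(6) → 11
combine s3(10), 11 → 21
combine s4(12), s5(13) → 25
combine s2(14), s1(18) → 32
combine 21, 25 → 46
combine s8(29), 32 → 61
combine 46, 61 → 107
Huffman total = 11 + 21 + 25 + 32 + 46 + 61 + 107 = 303 bits.
Saving = 321 − 303 = 18 bits.

18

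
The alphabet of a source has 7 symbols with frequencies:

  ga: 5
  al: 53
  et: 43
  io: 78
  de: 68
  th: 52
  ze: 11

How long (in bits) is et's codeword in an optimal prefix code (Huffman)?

3

Huffman merges, smallest pair first:
merge ga(5) and ze(11): 16
merge 16 and et(43): 59
merge th(52) and al(53): 105
merge 59 and de(68): 127
merge io(78) and 105: 183
merge 127 and 183: 310
The subtree containing et is merged 3 times, so code length = 3.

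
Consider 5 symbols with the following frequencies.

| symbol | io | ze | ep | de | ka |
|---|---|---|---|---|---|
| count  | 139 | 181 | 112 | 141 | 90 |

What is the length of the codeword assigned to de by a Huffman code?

2

Huffman merges, smallest pair first:
ka(90) + ep(112) → 202
io(139) + de(141) → 280
ze(181) + 202 → 383
280 + 383 → 663
de's leaf is at depth 2, giving a 2-bit codeword.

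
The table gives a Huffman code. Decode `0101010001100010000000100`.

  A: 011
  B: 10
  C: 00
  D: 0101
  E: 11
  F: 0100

DFACFCCF

Read left to right; each codeword is recognised as soon as it completes (prefix code):
  0101→D | 0100→F | 011→A | 00→C | 0100→F | 00→C | 00→C | 0100→F
Decoded message: DFACFCCF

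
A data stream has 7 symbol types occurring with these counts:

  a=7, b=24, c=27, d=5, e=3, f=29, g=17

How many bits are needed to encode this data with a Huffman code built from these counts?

279

Merge the two smallest weights repeatedly:
combine e(3), d(5) → 8
combine a(7), 8 → 15
combine 15, g(17) → 32
combine b(24), c(27) → 51
combine f(29), 32 → 61
combine 51, 61 → 112
The encoded length is the sum of every internal node's weight: 8 + 15 + 32 + 51 + 61 + 112 = 279 bits.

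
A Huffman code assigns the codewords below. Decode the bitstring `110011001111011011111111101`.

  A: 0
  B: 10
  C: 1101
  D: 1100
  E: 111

Read left to right; each codeword is recognised as soon as it completes (prefix code):
  1100→D | 1100→D | 111→E | 10→B | 1101→C | 111→E | 111→E | 1101→C
Decoded message: DDEBCEEC

DDEBCEEC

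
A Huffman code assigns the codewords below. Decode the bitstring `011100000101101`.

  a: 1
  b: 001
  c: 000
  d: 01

daacbdad

Read left to right; each codeword is recognised as soon as it completes (prefix code):
  01→d | 1→a | 1→a | 000→c | 001→b | 01→d | 1→a | 01→d
Decoded message: daacbdad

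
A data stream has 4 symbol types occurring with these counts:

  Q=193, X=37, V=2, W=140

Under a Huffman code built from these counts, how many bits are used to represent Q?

1

Repeatedly merge the two smallest:
V(2) + X(37) → 39
39 + W(140) → 179
179 + Q(193) → 372
Q is merged only at the final step, so code length = 1.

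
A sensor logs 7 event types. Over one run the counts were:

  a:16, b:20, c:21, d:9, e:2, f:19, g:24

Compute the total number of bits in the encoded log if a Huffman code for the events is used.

299

Merge the two smallest weights repeatedly:
merge e(2) and d(9): 11
merge 11 and a(16): 27
merge f(19) and b(20): 39
merge c(21) and g(24): 45
merge 27 and 39: 66
merge 45 and 66: 111
Each symbol's bit-cost is frequency × depth; summing gives 299 bits (equivalently 11 + 27 + 39 + 45 + 66 + 111).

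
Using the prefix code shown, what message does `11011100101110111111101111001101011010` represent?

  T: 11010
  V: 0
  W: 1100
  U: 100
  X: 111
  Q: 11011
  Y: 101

QUYQXQWTT

Read left to right; each codeword is recognised as soon as it completes (prefix code):
  11011→Q | 100→U | 101→Y | 11011→Q | 111→X | 11011→Q | 1100→W | 11010→T | 11010→T
Decoded message: QUYQXQWTT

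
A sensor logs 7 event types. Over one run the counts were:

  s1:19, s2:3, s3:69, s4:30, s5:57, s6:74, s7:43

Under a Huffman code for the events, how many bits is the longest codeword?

5

Merge the two lowest-weight nodes at each step:
merge s2(3) and s1(19): 22
merge 22 and s4(30): 52
merge s7(43) and 52: 95
merge s5(57) and s3(69): 126
merge s6(74) and 95: 169
merge 126 and 169: 295
The rarest symbols sit at the bottom; the longest codeword is 5 bits.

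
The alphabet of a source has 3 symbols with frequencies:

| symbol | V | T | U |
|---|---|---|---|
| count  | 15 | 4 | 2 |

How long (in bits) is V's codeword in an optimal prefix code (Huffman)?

Build the tree from the bottom:
U(2) + T(4) → 6
6 + V(15) → 21
V is a child of the root — depth 1, so its codeword is a single bit.

1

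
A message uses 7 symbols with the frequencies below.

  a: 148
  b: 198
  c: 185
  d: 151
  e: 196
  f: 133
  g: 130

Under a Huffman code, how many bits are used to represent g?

3

Build the tree from the bottom:
combine g(130), f(133) → 263
combine a(148), d(151) → 299
combine c(185), e(196) → 381
combine b(198), 263 → 461
combine 299, 381 → 680
combine 461, 680 → 1141
g's leaf is at depth 3, giving a 3-bit codeword.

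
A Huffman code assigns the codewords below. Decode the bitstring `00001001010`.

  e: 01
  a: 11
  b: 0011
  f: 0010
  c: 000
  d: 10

Read left to right; each codeword is recognised as soon as it completes (prefix code):
  000→c | 01→e | 0010→f | 10→d
Decoded message: cefd

cefd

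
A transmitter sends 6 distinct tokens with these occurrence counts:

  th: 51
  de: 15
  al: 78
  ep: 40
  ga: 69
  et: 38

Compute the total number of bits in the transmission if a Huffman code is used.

726

Greedily combine the two least-frequent nodes:
merge de(15) and et(38): 53
merge ep(40) and th(51): 91
merge 53 and ga(69): 122
merge al(78) and 91: 169
merge 122 and 169: 291
Total encoded bits = sum of merged weights = 53 + 91 + 122 + 169 + 291 = 726.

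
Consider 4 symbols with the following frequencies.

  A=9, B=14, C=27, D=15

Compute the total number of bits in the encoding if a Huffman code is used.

126

Build the Huffman tree bottom-up:
A(9) + B(14) → 23
D(15) + 23 → 38
C(27) + 38 → 65
The encoded length is the sum of every internal node's weight: 23 + 38 + 65 = 126 bits.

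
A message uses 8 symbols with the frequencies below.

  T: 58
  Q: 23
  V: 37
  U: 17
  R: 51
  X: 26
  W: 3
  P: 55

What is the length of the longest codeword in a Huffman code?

Merge the two lowest-weight nodes at each step:
W(3) + U(17) → 20
20 + Q(23) → 43
X(26) + V(37) → 63
43 + R(51) → 94
P(55) + T(58) → 113
63 + 94 → 157
113 + 157 → 270
The rarest symbols sit at the bottom; the longest codeword is 5 bits.

5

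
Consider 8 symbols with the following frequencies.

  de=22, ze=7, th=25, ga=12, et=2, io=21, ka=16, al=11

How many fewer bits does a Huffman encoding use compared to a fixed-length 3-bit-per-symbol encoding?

Fixed-length: 3 bits × 116 symbols = 348 bits.
Huffman merges:
combine et(2), ze(7) → 9
combine 9, al(11) → 20
combine ga(12), ka(16) → 28
combine 20, io(21) → 41
combine de(22), th(25) → 47
combine 28, 41 → 69
combine 47, 69 → 116
Huffman total = 9 + 20 + 28 + 41 + 47 + 69 + 116 = 330 bits.
Saving = 348 − 330 = 18 bits.

18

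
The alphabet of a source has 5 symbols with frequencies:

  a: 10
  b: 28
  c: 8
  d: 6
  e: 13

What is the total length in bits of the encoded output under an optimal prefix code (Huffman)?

Build the Huffman tree bottom-up:
d(6) + c(8) → 14
a(10) + e(13) → 23
14 + 23 → 37
b(28) + 37 → 65
Total encoded bits = sum of merged weights = 14 + 23 + 37 + 65 = 139.

139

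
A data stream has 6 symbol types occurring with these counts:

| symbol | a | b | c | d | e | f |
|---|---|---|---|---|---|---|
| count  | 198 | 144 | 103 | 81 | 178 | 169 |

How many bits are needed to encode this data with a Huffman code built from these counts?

Greedily combine the two least-frequent nodes:
merge d(81) and c(103): 184
merge b(144) and f(169): 313
merge e(178) and 184: 362
merge a(198) and 313: 511
merge 362 and 511: 873
Each symbol's bit-cost is frequency × depth; summing gives 2243 bits (equivalently 184 + 313 + 362 + 511 + 873).

2243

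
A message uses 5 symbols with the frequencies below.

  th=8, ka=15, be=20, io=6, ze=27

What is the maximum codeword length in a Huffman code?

3

Merge the two lowest-weight nodes at each step:
io(6) + th(8) → 14
14 + ka(15) → 29
be(20) + ze(27) → 47
29 + 47 → 76
The first pair merged (io, th) ends up deepest, at depth 3.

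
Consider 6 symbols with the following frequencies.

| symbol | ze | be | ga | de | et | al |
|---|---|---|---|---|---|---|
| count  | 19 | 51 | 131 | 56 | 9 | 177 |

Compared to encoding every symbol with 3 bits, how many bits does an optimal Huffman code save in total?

378

Fixed-length: 3 bits × 443 symbols = 1329 bits.
Huffman merges:
merge et(9) and ze(19): 28
merge 28 and be(51): 79
merge de(56) and 79: 135
merge ga(131) and 135: 266
merge al(177) and 266: 443
Huffman total = 28 + 79 + 135 + 266 + 443 = 951 bits.
Saving = 1329 − 951 = 378 bits.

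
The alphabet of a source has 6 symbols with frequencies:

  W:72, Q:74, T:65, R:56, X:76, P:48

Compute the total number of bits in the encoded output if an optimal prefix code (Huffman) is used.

1023

Merge the two smallest weights repeatedly:
P(48) + R(56) → 104
T(65) + W(72) → 137
Q(74) + X(76) → 150
104 + 137 → 241
150 + 241 → 391
Each symbol's bit-cost is frequency × depth; summing gives 1023 bits (equivalently 104 + 137 + 150 + 241 + 391).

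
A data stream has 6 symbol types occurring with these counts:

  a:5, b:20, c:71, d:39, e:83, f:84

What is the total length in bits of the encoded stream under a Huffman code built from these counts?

Build the Huffman tree bottom-up:
combine a(5), b(20) → 25
combine 25, d(39) → 64
combine 64, c(71) → 135
combine e(83), f(84) → 167
combine 135, 167 → 302
Total encoded bits = sum of merged weights = 25 + 64 + 135 + 167 + 302 = 693.

693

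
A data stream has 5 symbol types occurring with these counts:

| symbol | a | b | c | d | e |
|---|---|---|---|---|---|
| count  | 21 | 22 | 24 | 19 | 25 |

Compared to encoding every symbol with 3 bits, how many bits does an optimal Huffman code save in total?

71

Fixed-length: 3 bits × 111 symbols = 333 bits.
Huffman merges:
combine d(19), a(21) → 40
combine b(22), c(24) → 46
combine e(25), 40 → 65
combine 46, 65 → 111
Huffman total = 40 + 46 + 65 + 111 = 262 bits.
Saving = 333 − 262 = 71 bits.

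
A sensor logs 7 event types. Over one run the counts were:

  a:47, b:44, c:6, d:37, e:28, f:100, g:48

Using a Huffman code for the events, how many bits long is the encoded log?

816

Greedily combine the two least-frequent nodes:
merge c(6) and e(28): 34
merge 34 and d(37): 71
merge b(44) and a(47): 91
merge g(48) and 71: 119
merge 91 and f(100): 191
merge 119 and 191: 310
The encoded length is the sum of every internal node's weight: 34 + 71 + 91 + 119 + 191 + 310 = 816 bits.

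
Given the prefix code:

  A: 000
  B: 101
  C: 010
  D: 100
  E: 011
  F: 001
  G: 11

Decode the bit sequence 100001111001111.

Read left to right; each codeword is recognised as soon as it completes (prefix code):
  100→D | 001→F | 11→G | 100→D | 11→G | 11→G
Decoded message: DFGDGG

DFGDGG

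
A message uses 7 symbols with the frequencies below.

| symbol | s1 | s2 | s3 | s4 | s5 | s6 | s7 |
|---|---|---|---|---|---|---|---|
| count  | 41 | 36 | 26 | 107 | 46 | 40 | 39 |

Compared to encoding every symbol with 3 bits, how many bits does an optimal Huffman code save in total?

107

Fixed-length: 3 bits × 335 symbols = 1005 bits.
Huffman merges:
merge s3(26) and s2(36): 62
merge s7(39) and s6(40): 79
merge s1(41) and s5(46): 87
merge 62 and 79: 141
merge 87 and s4(107): 194
merge 141 and 194: 335
Huffman total = 62 + 79 + 87 + 141 + 194 + 335 = 898 bits.
Saving = 1005 − 898 = 107 bits.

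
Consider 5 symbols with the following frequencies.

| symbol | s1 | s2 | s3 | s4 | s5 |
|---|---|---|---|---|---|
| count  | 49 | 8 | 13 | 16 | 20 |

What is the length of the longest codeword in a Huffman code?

Merge the two lowest-weight nodes at each step:
s2(8) + s3(13) → 21
s4(16) + s5(20) → 36
21 + 36 → 57
s1(49) + 57 → 106
The rarest symbols sit at the bottom; the longest codeword is 3 bits.

3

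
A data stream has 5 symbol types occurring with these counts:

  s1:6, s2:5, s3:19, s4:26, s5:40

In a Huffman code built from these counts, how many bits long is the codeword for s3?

3

Build the tree from the bottom:
merge s2(5) and s1(6): 11
merge 11 and s3(19): 30
merge s4(26) and 30: 56
merge s5(40) and 56: 96
s3's leaf is at depth 3, giving a 3-bit codeword.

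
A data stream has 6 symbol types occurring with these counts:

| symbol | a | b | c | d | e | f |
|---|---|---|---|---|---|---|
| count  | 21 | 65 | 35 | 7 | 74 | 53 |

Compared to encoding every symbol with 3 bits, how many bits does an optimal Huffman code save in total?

164

Fixed-length: 3 bits × 255 symbols = 765 bits.
Huffman merges:
combine d(7), a(21) → 28
combine 28, c(35) → 63
combine f(53), 63 → 116
combine b(65), e(74) → 139
combine 116, 139 → 255
Huffman total = 28 + 63 + 116 + 139 + 255 = 601 bits.
Saving = 765 − 601 = 164 bits.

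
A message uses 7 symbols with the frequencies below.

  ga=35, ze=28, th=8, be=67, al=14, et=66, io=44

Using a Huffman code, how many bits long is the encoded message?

675

Build the Huffman tree bottom-up:
combine th(8), al(14) → 22
combine 22, ze(28) → 50
combine ga(35), io(44) → 79
combine 50, et(66) → 116
combine be(67), 79 → 146
combine 116, 146 → 262
Total encoded bits = sum of merged weights = 22 + 50 + 79 + 116 + 146 + 262 = 675.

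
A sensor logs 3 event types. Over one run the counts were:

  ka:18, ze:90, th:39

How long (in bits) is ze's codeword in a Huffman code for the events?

1

Huffman merges, smallest pair first:
combine ka(18), th(39) → 57
combine 57, ze(90) → 147
ze is a child of the root — depth 1, so its codeword is a single bit.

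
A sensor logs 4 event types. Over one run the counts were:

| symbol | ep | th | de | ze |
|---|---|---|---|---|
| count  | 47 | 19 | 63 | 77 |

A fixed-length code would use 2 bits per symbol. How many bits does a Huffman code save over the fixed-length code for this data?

Fixed-length: 2 bits × 206 symbols = 412 bits.
Huffman merges:
th(19) + ep(47) → 66
de(63) + 66 → 129
ze(77) + 129 → 206
Huffman total = 66 + 129 + 206 = 401 bits.
Saving = 412 − 401 = 11 bits.

11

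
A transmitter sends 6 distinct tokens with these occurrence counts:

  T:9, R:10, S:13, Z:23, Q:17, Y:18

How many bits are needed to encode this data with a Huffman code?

229

Merge the two smallest weights repeatedly:
combine T(9), R(10) → 19
combine S(13), Q(17) → 30
combine Y(18), 19 → 37
combine Z(23), 30 → 53
combine 37, 53 → 90
Total encoded bits = sum of merged weights = 19 + 30 + 37 + 53 + 90 = 229.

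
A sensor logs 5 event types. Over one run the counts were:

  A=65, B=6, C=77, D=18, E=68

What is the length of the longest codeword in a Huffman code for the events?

3

Merge the two lowest-weight nodes at each step:
B(6) + D(18) → 24
24 + A(65) → 89
E(68) + C(77) → 145
89 + 145 → 234
The first pair merged (B, D) ends up deepest, at depth 3.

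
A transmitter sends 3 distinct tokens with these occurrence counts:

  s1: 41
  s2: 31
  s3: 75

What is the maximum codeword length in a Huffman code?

Merge the two lowest-weight nodes at each step:
merge s2(31) and s1(41): 72
merge 72 and s3(75): 147
The rarest symbols sit at the bottom; the longest codeword is 2 bits.

2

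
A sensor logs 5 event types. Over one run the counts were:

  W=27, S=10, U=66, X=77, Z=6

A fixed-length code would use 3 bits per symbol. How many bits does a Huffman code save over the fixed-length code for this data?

204

Fixed-length: 3 bits × 186 symbols = 558 bits.
Huffman merges:
combine Z(6), S(10) → 16
combine 16, W(27) → 43
combine 43, U(66) → 109
combine X(77), 109 → 186
Huffman total = 16 + 43 + 109 + 186 = 354 bits.
Saving = 558 − 354 = 204 bits.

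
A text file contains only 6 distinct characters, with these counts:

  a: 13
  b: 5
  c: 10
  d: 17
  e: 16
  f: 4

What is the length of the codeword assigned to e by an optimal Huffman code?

Repeatedly merge the two smallest:
merge f(4) and b(5): 9
merge 9 and c(10): 19
merge a(13) and e(16): 29
merge d(17) and 19: 36
merge 29 and 36: 65
e's leaf is at depth 2, giving a 2-bit codeword.

2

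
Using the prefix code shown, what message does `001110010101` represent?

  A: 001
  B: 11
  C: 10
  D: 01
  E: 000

ABADD

Read left to right; each codeword is recognised as soon as it completes (prefix code):
  001→A | 11→B | 001→A | 01→D | 01→D
Decoded message: ABADD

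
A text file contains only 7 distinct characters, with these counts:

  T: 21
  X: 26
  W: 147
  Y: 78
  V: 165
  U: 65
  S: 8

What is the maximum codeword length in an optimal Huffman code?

5

Merge the two lowest-weight nodes at each step:
S(8) + T(21) → 29
X(26) + 29 → 55
55 + U(65) → 120
Y(78) + 120 → 198
W(147) + V(165) → 312
198 + 312 → 510
The first pair merged (S, T) ends up deepest, at depth 5.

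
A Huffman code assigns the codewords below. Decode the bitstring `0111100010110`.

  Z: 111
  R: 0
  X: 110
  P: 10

Read left to right; each codeword is recognised as soon as it completes (prefix code):
  0→R | 111→Z | 10→P | 0→R | 0→R | 10→P | 110→X
Decoded message: RZPRRPX

RZPRRPX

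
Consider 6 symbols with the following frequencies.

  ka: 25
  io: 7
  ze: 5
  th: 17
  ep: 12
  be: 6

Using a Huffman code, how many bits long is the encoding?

173

Greedily combine the two least-frequent nodes:
merge ze(5) and be(6): 11
merge io(7) and 11: 18
merge ep(12) and th(17): 29
merge 18 and ka(25): 43
merge 29 and 43: 72
Each symbol's bit-cost is frequency × depth; summing gives 173 bits (equivalently 11 + 18 + 29 + 43 + 72).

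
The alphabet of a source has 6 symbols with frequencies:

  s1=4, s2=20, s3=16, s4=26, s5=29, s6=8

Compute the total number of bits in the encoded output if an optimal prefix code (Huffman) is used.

Greedily combine the two least-frequent nodes:
s1(4) + s6(8) → 12
12 + s3(16) → 28
s2(20) + s4(26) → 46
28 + s5(29) → 57
46 + 57 → 103
Each symbol's bit-cost is frequency × depth; summing gives 246 bits (equivalently 12 + 28 + 46 + 57 + 103).

246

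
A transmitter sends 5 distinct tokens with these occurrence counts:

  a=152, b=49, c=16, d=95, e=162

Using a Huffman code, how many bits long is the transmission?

1011

Build the Huffman tree bottom-up:
combine c(16), b(49) → 65
combine 65, d(95) → 160
combine a(152), 160 → 312
combine e(162), 312 → 474
Each symbol's bit-cost is frequency × depth; summing gives 1011 bits (equivalently 65 + 160 + 312 + 474).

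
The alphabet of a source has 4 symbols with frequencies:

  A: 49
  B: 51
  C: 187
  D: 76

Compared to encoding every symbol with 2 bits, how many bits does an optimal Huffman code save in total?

Fixed-length: 2 bits × 363 symbols = 726 bits.
Huffman merges:
combine A(49), B(51) → 100
combine D(76), 100 → 176
combine 176, C(187) → 363
Huffman total = 100 + 176 + 363 = 639 bits.
Saving = 726 − 639 = 87 bits.

87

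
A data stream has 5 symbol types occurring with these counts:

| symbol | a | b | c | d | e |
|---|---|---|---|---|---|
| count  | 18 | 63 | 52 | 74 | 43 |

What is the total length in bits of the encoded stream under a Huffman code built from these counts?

Build the Huffman tree bottom-up:
combine a(18), e(43) → 61
combine c(52), 61 → 113
combine b(63), d(74) → 137
combine 113, 137 → 250
Each symbol's bit-cost is frequency × depth; summing gives 561 bits (equivalently 61 + 113 + 137 + 250).

561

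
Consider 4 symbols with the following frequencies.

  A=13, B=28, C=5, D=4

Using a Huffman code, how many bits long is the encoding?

81

Greedily combine the two least-frequent nodes:
combine D(4), C(5) → 9
combine 9, A(13) → 22
combine 22, B(28) → 50
Each symbol's bit-cost is frequency × depth; summing gives 81 bits (equivalently 9 + 22 + 50).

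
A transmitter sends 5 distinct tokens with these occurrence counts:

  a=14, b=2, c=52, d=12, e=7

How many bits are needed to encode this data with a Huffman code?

152

Merge the two smallest weights repeatedly:
combine b(2), e(7) → 9
combine 9, d(12) → 21
combine a(14), 21 → 35
combine 35, c(52) → 87
Total encoded bits = sum of merged weights = 9 + 21 + 35 + 87 = 152.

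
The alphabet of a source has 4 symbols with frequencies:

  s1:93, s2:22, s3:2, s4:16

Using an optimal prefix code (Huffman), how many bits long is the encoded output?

Build the Huffman tree bottom-up:
merge s3(2) and s4(16): 18
merge 18 and s2(22): 40
merge 40 and s1(93): 133
Total encoded bits = sum of merged weights = 18 + 40 + 133 = 191.

191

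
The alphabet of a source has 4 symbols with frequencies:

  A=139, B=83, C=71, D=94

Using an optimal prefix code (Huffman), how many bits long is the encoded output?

Build the Huffman tree bottom-up:
merge C(71) and B(83): 154
merge D(94) and A(139): 233
merge 154 and 233: 387
Each symbol's bit-cost is frequency × depth; summing gives 774 bits (equivalently 154 + 233 + 387).

774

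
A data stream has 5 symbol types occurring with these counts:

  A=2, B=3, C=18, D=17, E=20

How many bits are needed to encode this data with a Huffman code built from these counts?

Greedily combine the two least-frequent nodes:
merge A(2) and B(3): 5
merge 5 and D(17): 22
merge C(18) and E(20): 38
merge 22 and 38: 60
Total encoded bits = sum of merged weights = 5 + 22 + 38 + 60 = 125.

125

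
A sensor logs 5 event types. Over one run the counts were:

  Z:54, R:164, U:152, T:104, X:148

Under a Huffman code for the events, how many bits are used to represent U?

Build the tree from the bottom:
Z(54) + T(104) → 158
X(148) + U(152) → 300
158 + R(164) → 322
300 + 322 → 622
U's leaf is at depth 2, giving a 2-bit codeword.

2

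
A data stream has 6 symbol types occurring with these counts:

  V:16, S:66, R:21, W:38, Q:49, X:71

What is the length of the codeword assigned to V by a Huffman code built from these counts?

Build the tree from the bottom:
merge V(16) and R(21): 37
merge 37 and W(38): 75
merge Q(49) and S(66): 115
merge X(71) and 75: 146
merge 115 and 146: 261
V's leaf is at depth 4, giving a 4-bit codeword.

4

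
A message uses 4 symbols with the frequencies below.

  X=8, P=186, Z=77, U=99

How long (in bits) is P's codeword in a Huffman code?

1

Huffman merges, smallest pair first:
combine X(8), Z(77) → 85
combine 85, U(99) → 184
combine 184, P(186) → 370
P is merged only at the final step, so code length = 1.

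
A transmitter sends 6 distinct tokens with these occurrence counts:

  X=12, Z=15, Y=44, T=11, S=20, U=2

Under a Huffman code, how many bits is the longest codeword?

4

Merge the two lowest-weight nodes at each step:
U(2) + T(11) → 13
X(12) + 13 → 25
Z(15) + S(20) → 35
25 + 35 → 60
Y(44) + 60 → 104
The first pair merged (U, T) ends up deepest, at depth 4.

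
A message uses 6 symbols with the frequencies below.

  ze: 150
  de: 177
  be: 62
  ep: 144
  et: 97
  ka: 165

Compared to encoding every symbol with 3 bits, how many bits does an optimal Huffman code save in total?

342

Fixed-length: 3 bits × 795 symbols = 2385 bits.
Huffman merges:
be(62) + et(97) → 159
ep(144) + ze(150) → 294
159 + ka(165) → 324
de(177) + 294 → 471
324 + 471 → 795
Huffman total = 159 + 294 + 324 + 471 + 795 = 2043 bits.
Saving = 2385 − 2043 = 342 bits.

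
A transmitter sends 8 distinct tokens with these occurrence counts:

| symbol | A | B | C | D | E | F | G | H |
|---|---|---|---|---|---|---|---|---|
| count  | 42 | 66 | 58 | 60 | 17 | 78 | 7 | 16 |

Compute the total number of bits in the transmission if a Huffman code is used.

951

Merge the two smallest weights repeatedly:
merge G(7) and H(16): 23
merge E(17) and 23: 40
merge 40 and A(42): 82
merge C(58) and D(60): 118
merge B(66) and F(78): 144
merge 82 and 118: 200
merge 144 and 200: 344
Each symbol's bit-cost is frequency × depth; summing gives 951 bits (equivalently 23 + 40 + 82 + 118 + 144 + 200 + 344).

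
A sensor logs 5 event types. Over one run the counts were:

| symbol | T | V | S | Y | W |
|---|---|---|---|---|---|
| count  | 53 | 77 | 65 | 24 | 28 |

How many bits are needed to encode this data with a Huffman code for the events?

546

Build the Huffman tree bottom-up:
merge Y(24) and W(28): 52
merge 52 and T(53): 105
merge S(65) and V(77): 142
merge 105 and 142: 247
Each symbol's bit-cost is frequency × depth; summing gives 546 bits (equivalently 52 + 105 + 142 + 247).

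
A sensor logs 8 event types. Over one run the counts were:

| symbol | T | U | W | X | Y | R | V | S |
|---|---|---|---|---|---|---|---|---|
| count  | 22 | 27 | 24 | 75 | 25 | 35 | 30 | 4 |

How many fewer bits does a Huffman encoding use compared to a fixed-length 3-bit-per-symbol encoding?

49

Fixed-length: 3 bits × 242 symbols = 726 bits.
Huffman merges:
merge S(4) and T(22): 26
merge W(24) and Y(25): 49
merge 26 and U(27): 53
merge V(30) and R(35): 65
merge 49 and 53: 102
merge 65 and X(75): 140
merge 102 and 140: 242
Huffman total = 26 + 49 + 53 + 65 + 102 + 140 + 242 = 677 bits.
Saving = 726 − 677 = 49 bits.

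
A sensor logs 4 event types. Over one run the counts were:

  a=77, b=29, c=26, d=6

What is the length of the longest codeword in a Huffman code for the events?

3

Merge the two lowest-weight nodes at each step:
d(6) + c(26) → 32
b(29) + 32 → 61
61 + a(77) → 138
Maximum depth reached is 3.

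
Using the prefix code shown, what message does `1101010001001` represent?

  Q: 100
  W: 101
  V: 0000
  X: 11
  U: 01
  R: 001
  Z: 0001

Read left to right; each codeword is recognised as soon as it completes (prefix code):
  11→X | 01→U | 01→U | 0001→Z | 001→R
Decoded message: XUUZR

XUUZR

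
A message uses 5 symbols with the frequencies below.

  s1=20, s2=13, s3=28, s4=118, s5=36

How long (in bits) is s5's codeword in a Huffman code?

2

Repeatedly merge the two smallest:
s2(13) + s1(20) → 33
s3(28) + 33 → 61
s5(36) + 61 → 97
97 + s4(118) → 215
s5 sits 2 levels below the root, so its codeword is 2 bits.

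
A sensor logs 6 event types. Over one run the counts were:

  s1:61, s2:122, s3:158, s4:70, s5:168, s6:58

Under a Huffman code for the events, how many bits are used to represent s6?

4

Huffman merges, smallest pair first:
merge s6(58) and s1(61): 119
merge s4(70) and 119: 189
merge s2(122) and s3(158): 280
merge s5(168) and 189: 357
merge 280 and 357: 637
The subtree containing s6 is merged 4 times, so code length = 4.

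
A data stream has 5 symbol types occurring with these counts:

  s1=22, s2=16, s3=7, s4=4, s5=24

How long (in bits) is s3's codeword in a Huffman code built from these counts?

Huffman merges, smallest pair first:
merge s4(4) and s3(7): 11
merge 11 and s2(16): 27
merge s1(22) and s5(24): 46
merge 27 and 46: 73
The subtree containing s3 is merged 3 times, so code length = 3.

3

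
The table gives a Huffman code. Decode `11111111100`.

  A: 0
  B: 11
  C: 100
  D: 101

Read left to right; each codeword is recognised as soon as it completes (prefix code):
  11→B | 11→B | 11→B | 11→B | 100→C
Decoded message: BBBBC

BBBBC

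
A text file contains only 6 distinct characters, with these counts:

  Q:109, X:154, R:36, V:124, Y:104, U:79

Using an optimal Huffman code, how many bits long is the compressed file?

1540

Greedily combine the two least-frequent nodes:
R(36) + U(79) → 115
Y(104) + Q(109) → 213
115 + V(124) → 239
X(154) + 213 → 367
239 + 367 → 606
The encoded length is the sum of every internal node's weight: 115 + 213 + 239 + 367 + 606 = 1540 bits.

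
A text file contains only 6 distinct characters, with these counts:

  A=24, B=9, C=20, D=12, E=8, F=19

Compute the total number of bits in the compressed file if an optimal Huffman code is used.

Build the Huffman tree bottom-up:
merge E(8) and B(9): 17
merge D(12) and 17: 29
merge F(19) and C(20): 39
merge A(24) and 29: 53
merge 39 and 53: 92
Each symbol's bit-cost is frequency × depth; summing gives 230 bits (equivalently 17 + 29 + 39 + 53 + 92).

230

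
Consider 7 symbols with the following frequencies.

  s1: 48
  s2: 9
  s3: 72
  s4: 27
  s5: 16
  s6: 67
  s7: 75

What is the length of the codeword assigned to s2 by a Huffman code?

5

Repeatedly merge the two smallest:
combine s2(9), s5(16) → 25
combine 25, s4(27) → 52
combine s1(48), 52 → 100
combine s6(67), s3(72) → 139
combine s7(75), 100 → 175
combine 139, 175 → 314
s2 sits 5 levels below the root, so its codeword is 5 bits.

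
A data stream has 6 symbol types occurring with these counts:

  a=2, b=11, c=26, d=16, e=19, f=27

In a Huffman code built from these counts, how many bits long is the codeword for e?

2

Build the tree from the bottom:
combine a(2), b(11) → 13
combine 13, d(16) → 29
combine e(19), c(26) → 45
combine f(27), 29 → 56
combine 45, 56 → 101
e sits 2 levels below the root, so its codeword is 2 bits.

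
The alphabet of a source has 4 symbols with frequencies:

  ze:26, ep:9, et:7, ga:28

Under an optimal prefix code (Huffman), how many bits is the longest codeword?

Merge the two lowest-weight nodes at each step:
combine et(7), ep(9) → 16
combine 16, ze(26) → 42
combine ga(28), 42 → 70
The rarest symbols sit at the bottom; the longest codeword is 3 bits.

3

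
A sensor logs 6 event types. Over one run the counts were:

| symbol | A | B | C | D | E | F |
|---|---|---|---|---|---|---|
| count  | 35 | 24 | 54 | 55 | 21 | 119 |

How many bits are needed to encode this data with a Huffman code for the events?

Merge the two smallest weights repeatedly:
combine E(21), B(24) → 45
combine A(35), 45 → 80
combine C(54), D(55) → 109
combine 80, 109 → 189
combine F(119), 189 → 308
The encoded length is the sum of every internal node's weight: 45 + 80 + 109 + 189 + 308 = 731 bits.

731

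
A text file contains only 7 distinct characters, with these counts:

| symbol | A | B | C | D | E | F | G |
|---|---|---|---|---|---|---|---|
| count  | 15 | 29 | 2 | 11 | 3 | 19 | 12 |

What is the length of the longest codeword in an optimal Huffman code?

Merge the two lowest-weight nodes at each step:
merge C(2) and E(3): 5
merge 5 and D(11): 16
merge G(12) and A(15): 27
merge 16 and F(19): 35
merge 27 and B(29): 56
merge 35 and 56: 91
The rarest symbols sit at the bottom; the longest codeword is 4 bits.

4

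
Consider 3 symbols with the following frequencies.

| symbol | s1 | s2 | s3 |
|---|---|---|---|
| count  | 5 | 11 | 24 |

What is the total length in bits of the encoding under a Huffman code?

Build the Huffman tree bottom-up:
merge s1(5) and s2(11): 16
merge 16 and s3(24): 40
The encoded length is the sum of every internal node's weight: 16 + 40 = 56 bits.

56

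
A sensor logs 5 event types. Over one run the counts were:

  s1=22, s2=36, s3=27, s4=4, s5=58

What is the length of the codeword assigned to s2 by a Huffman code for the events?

Repeatedly merge the two smallest:
merge s4(4) and s1(22): 26
merge 26 and s3(27): 53
merge s2(36) and 53: 89
merge s5(58) and 89: 147
s2's leaf is at depth 2, giving a 2-bit codeword.

2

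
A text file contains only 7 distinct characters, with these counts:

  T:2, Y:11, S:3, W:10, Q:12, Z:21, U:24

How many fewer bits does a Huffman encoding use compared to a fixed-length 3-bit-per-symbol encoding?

Fixed-length: 3 bits × 83 symbols = 249 bits.
Huffman merges:
combine T(2), S(3) → 5
combine 5, W(10) → 15
combine Y(11), Q(12) → 23
combine 15, Z(21) → 36
combine 23, U(24) → 47
combine 36, 47 → 83
Huffman total = 5 + 15 + 23 + 36 + 47 + 83 = 209 bits.
Saving = 249 − 209 = 40 bits.

40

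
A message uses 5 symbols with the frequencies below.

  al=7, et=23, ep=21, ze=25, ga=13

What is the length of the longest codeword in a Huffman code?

Merge the two lowest-weight nodes at each step:
al(7) + ga(13) → 20
20 + ep(21) → 41
et(23) + ze(25) → 48
41 + 48 → 89
The first pair merged (al, ga) ends up deepest, at depth 3.

3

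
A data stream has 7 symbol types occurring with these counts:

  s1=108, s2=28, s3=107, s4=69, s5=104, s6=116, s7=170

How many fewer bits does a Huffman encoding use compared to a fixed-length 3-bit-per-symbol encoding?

Fixed-length: 3 bits × 702 symbols = 2106 bits.
Huffman merges:
combine s2(28), s4(69) → 97
combine 97, s5(104) → 201
combine s3(107), s1(108) → 215
combine s6(116), s7(170) → 286
combine 201, 215 → 416
combine 286, 416 → 702
Huffman total = 97 + 201 + 215 + 286 + 416 + 702 = 1917 bits.
Saving = 2106 − 1917 = 189 bits.

189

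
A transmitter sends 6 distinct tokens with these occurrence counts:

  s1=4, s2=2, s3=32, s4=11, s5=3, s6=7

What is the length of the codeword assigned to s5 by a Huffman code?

Repeatedly merge the two smallest:
combine s2(2), s5(3) → 5
combine s1(4), 5 → 9
combine s6(7), 9 → 16
combine s4(11), 16 → 27
combine 27, s3(32) → 59
The subtree containing s5 is merged 5 times, so code length = 5.

5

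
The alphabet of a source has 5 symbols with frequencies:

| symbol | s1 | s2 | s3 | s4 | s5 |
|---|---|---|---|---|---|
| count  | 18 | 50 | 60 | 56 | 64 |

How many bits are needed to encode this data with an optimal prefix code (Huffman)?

564

Build the Huffman tree bottom-up:
s1(18) + s2(50) → 68
s4(56) + s3(60) → 116
s5(64) + 68 → 132
116 + 132 → 248
Total encoded bits = sum of merged weights = 68 + 116 + 132 + 248 = 564.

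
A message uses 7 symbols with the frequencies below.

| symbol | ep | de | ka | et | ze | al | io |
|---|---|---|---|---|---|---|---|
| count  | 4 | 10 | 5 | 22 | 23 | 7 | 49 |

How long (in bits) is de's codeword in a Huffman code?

3

Build the tree from the bottom:
combine ep(4), ka(5) → 9
combine al(7), 9 → 16
combine de(10), 16 → 26
combine et(22), ze(23) → 45
combine 26, 45 → 71
combine io(49), 71 → 120
de's leaf is at depth 3, giving a 3-bit codeword.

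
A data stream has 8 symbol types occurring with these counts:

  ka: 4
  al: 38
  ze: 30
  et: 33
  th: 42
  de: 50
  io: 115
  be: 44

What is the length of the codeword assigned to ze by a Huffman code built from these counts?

Build the tree from the bottom:
merge ka(4) and ze(30): 34
merge et(33) and 34: 67
merge al(38) and th(42): 80
merge be(44) and de(50): 94
merge 67 and 80: 147
merge 94 and io(115): 209
merge 147 and 209: 356
The subtree containing ze is merged 4 times, so code length = 4.

4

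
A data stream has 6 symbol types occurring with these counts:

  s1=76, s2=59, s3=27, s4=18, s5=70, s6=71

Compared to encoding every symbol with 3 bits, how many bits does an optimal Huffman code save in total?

Fixed-length: 3 bits × 321 symbols = 963 bits.
Huffman merges:
merge s4(18) and s3(27): 45
merge 45 and s2(59): 104
merge s5(70) and s6(71): 141
merge s1(76) and 104: 180
merge 141 and 180: 321
Huffman total = 45 + 104 + 141 + 180 + 321 = 791 bits.
Saving = 963 − 791 = 172 bits.

172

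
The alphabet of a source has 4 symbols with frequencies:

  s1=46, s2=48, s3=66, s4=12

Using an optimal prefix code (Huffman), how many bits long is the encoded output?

Greedily combine the two least-frequent nodes:
combine s4(12), s1(46) → 58
combine s2(48), 58 → 106
combine s3(66), 106 → 172
The encoded length is the sum of every internal node's weight: 58 + 106 + 172 = 336 bits.

336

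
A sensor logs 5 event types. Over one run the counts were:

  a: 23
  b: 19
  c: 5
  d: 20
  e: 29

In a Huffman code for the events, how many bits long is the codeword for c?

Build the tree from the bottom:
c(5) + b(19) → 24
d(20) + a(23) → 43
24 + e(29) → 53
43 + 53 → 96
The subtree containing c is merged 3 times, so code length = 3.

3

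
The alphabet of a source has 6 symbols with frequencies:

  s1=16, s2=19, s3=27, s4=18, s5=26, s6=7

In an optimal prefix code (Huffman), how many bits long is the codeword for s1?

Repeatedly merge the two smallest:
s6(7) + s1(16) → 23
s4(18) + s2(19) → 37
23 + s5(26) → 49
s3(27) + 37 → 64
49 + 64 → 113
The subtree containing s1 is merged 3 times, so code length = 3.

3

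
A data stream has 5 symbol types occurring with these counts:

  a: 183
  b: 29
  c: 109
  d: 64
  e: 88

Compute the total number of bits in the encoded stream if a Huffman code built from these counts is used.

1037

Greedily combine the two least-frequent nodes:
combine b(29), d(64) → 93
combine e(88), 93 → 181
combine c(109), 181 → 290
combine a(183), 290 → 473
Each symbol's bit-cost is frequency × depth; summing gives 1037 bits (equivalently 93 + 181 + 290 + 473).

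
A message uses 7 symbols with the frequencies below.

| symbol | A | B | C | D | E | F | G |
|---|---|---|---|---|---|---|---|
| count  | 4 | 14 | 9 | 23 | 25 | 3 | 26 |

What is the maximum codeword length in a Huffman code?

Merge the two lowest-weight nodes at each step:
combine F(3), A(4) → 7
combine 7, C(9) → 16
combine B(14), 16 → 30
combine D(23), E(25) → 48
combine G(26), 30 → 56
combine 48, 56 → 104
The rarest symbols sit at the bottom; the longest codeword is 5 bits.

5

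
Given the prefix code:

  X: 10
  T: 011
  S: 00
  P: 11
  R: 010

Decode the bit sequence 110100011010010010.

Read left to right; each codeword is recognised as soon as it completes (prefix code):
  11→P | 010→R | 00→S | 11→P | 010→R | 010→R | 010→R
Decoded message: PRSPRRR

PRSPRRR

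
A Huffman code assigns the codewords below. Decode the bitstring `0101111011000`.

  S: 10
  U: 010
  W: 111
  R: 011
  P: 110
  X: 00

UWSPX

Read left to right; each codeword is recognised as soon as it completes (prefix code):
  010→U | 111→W | 10→S | 110→P | 00→X
Decoded message: UWSPX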